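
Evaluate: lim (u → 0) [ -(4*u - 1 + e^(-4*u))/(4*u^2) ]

Direct substitution gives 0/0.
Apply L'Hôpital: lim (4 - 4*e^(-4*u))/(-8*u), still 0/0.
After 2 applications of L'Hôpital's rule the quotient is (16*e^(-4*u))/(-8); substituting u = 0 gives -2.

-2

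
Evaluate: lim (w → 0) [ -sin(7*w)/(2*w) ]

-7/2

Substitution gives 0/0.
Write it as (7/(-2))·sin(7w)/(7w); since sin(u)/u → 1, the limit is -7/2.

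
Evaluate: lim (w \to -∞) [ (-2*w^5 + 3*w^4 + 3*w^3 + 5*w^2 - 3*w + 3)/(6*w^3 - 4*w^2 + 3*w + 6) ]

The numerator has higher degree (5 > 3); the quotient behaves like (-2/(6))·w^2 for large |w|.
As w → −∞ this diverges to -∞.

-∞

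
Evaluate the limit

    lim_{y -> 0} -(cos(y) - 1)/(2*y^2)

Direct substitution gives 0/0.
Apply L'Hôpital: lim (-sin(y))/(-4*y), still 0/0.
After 2 applications of L'Hôpital's rule the quotient is (-cos(y))/(-4); substituting y = 0 gives 1/4.

1/4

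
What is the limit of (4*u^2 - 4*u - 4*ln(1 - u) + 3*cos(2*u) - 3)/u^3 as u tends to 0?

Substitution gives 0/0; apply L'Hôpital's rule 3 times.
After differentiating numerator and denominator 3 times the quotient is (24*sin(2*u) - 8/(u - 1)^3)/(6); at u = 0 this is 4/3.

4/3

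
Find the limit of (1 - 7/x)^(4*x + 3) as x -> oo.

The base → 1 and the exponent → ∞: a 1^∞ form.
Take logarithms: (4x + 3)·ln(1 - 7/x). Since ln(1+u) ~ u for small u, this behaves like (4x)·(-7/x) → -28.
So the limit is e^(-28).

e^(-28)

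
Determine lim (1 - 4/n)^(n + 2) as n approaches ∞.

Write it as [(1 - 4/n)^n]^(1) · (1 - 4/n)^(2). The bracketed term tends to e^(-4) and the second factor to 1, so the limit is e^(-4).

e^(-4)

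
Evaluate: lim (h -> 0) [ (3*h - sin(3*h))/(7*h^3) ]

Direct substitution gives 0/0.
Apply L'Hôpital: lim (3 - 3*cos(3*h))/(21*h^2), still 0/0.
Apply L'Hôpital: lim (9*sin(3*h))/(42*h), still 0/0.
After 3 applications of L'Hôpital's rule the quotient is (27*cos(3*h))/(42); substituting h = 0 gives 9/14.

9/14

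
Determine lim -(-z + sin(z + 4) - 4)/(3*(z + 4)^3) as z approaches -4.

Direct substitution gives 0/0.
Apply L'Hôpital: lim (cos(z + 4) - 1)/(-9*(z + 4)^2), still 0/0.
Apply L'Hôpital: lim (-sin(z + 4))/(-18*z - 72), still 0/0.
After 3 applications of L'Hôpital's rule the quotient is (-cos(z + 4))/(-18); substituting z = -4 gives 1/18.

1/18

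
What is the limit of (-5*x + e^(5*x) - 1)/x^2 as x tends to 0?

Direct substitution gives 0/0.
Apply L'Hôpital: lim (5*e^(5*x) - 5)/(2*x), still 0/0.
After 2 applications of L'Hôpital's rule the quotient is (25*e^(5*x))/(2); substituting x = 0 gives 25/2.

25/2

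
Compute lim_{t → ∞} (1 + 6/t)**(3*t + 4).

Write it as [(1 + 6/t)^t]^(3) · (1 + 6/t)^(4). The bracketed term tends to e^(6) and the second factor to 1, so the limit is e^(18).

e^(18)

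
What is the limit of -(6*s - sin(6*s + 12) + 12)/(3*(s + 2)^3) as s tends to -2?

-12

Direct substitution gives 0/0.
Apply L'Hôpital: lim (6 - 6*cos(6*s + 12))/(-9*(s + 2)^2), still 0/0.
Apply L'Hôpital: lim (36*sin(6*s + 12))/(-18*s - 36), still 0/0.
After 3 applications of L'Hôpital's rule the quotient is (216*cos(6*s + 12))/(-18); substituting s = -2 gives -12.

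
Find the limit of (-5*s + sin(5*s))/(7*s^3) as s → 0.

-125/42

Direct substitution gives 0/0.
Apply L'Hôpital: lim (5*cos(5*s) - 5)/(21*s^2), still 0/0.
Apply L'Hôpital: lim (-25*sin(5*s))/(42*s), still 0/0.
After 3 applications of L'Hôpital's rule the quotient is (-125*cos(5*s))/(42); substituting s = 0 gives -125/42.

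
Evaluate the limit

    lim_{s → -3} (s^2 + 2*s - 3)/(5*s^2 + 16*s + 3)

At s = -3 both the top and bottom vanish — a removable singularity. Factoring out (s + 3) from each leaves (s - 1)/(5*s + 1), which at s = -3 equals 2/7.

2/7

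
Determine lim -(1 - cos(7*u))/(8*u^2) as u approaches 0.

Substitution gives 0/0.
Use (1 − cos θ)/θ² → 1/2 with θ = 7u: the limit is 7²/(2·(-8)) = -49/16.

-49/16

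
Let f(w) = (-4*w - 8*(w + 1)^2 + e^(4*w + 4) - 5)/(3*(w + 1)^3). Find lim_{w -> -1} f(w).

32/9

Direct substitution gives 0/0.
Apply L'Hôpital: lim (-16*w + 4*e^(4*w + 4) - 20)/(9*(w + 1)^2), still 0/0.
Apply L'Hôpital: lim (16*e^(4*w + 4) - 16)/(18*w + 18), still 0/0.
After 3 applications of L'Hôpital's rule the quotient is (64*e^(4*w + 4))/(18); substituting w = -1 gives 32/9.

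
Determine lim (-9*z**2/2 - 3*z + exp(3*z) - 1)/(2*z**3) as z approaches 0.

Direct substitution gives 0/0.
Apply L'Hôpital: lim (-9*z + 3*e^(3*z) - 3)/(6*z^2), still 0/0.
Apply L'Hôpital: lim (9*e^(3*z) - 9)/(12*z), still 0/0.
After 3 applications of L'Hôpital's rule the quotient is (27*e^(3*z))/(12); substituting z = 0 gives 9/4.

9/4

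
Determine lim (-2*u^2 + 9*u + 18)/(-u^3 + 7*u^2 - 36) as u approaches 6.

At u = 6 both the top and bottom vanish — a removable singularity. Factoring out (u - 6) from each leaves (-2*u - 3)/(-u^2 + u + 6), which at u = 6 equals 5/8.

5/8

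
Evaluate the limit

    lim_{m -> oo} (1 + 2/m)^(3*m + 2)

e^(6)

Write it as [(1 + 2/m)^m]^(3) · (1 + 2/m)^(2). The bracketed term tends to e^(2) and the second factor to 1, so the limit is e^(6).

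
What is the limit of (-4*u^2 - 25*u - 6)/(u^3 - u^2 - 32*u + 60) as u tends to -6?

Direct substitution gives 0/0, so factor. Both numerator and denominator have (u + 6) as a factor.
After cancelling, the expression reduces to (-4*u - 1)/(u^2 - 7*u + 10).
Substituting u = -6 gives 23/88.

23/88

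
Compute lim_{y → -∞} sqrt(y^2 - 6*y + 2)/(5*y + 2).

-1/5

For large |y|, √(y^2 - 6*y + 2) ≈ √1·|y| and the denominator ≈ 5y.
Since y → −∞, |y| = −y, giving −√1/(5) = -1/5.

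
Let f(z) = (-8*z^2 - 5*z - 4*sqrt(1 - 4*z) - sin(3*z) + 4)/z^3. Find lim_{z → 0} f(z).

Substitution gives 0/0; apply L'Hôpital's rule 3 times.
After differentiating numerator and denominator 3 times the quotient is (27*cos(3*z) + 96/(1 - 4*z)^(5/2))/(6); at z = 0 this is 41/2.

41/2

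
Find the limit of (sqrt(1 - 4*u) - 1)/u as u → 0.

A 0/0 form; rationalise with √(1 - 4u) + √1. This collapses the numerator to -4u, leaving -4/(√(1 - 4u) + √1) → -4/(2√1) = -2.

-2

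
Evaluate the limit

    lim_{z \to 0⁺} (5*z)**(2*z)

Base → 0⁺ and exponent → 0⁺: a 0^0 form.
Take logs: 2z·ln(5z). This is 0·(−∞); rewriting as ln(5z)/(1/(2z)) and applying L'Hôpital gives 0.
Hence the limit is e^0 = 1.

1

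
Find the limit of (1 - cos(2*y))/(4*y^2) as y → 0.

Substitution gives 0/0.
Use (1 − cos u)/u² → 1/2 with u = 2y: the limit is 2²/(2·4) = 1/2.

1/2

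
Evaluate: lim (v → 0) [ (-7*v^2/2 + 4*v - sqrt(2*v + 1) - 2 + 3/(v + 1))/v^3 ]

-7/2

Substitution gives 0/0; apply L'Hôpital's rule 3 times.
After differentiating numerator and denominator 3 times the quotient is (-3/(2*v + 1)^(5/2) - 18/(v + 1)^4)/(6); at v = 0 this is -7/2.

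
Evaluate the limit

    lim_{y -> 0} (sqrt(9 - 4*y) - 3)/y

-2/3

Substitution gives 0/0. Multiply numerator and denominator by the conjugate √(9 - 4y) + √9.
The numerator becomes (9 - 4y) − 9 = -4y, so the expression simplifies to -4/(√(9 - 4y) + √9).
Letting y → 0 gives -4/(2√9) = -2/3.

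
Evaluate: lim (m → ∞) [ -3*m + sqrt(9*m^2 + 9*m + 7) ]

3/2

This has the form ∞ − ∞. Multiply and divide by the conjugate √(9*m^2 + 9*m + 7) + 3m.
That gives (9m + 7) / (√(9*m^2 + 9*m + 7) + 3m).
Divide numerator and denominator by m: the limit is 9/(2·3) = 3/2.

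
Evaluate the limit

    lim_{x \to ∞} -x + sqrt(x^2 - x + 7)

-1/2

An ∞ − ∞ form. Rationalising with the conjugate, the difference becomes (-x + 7) / (√(x^2 - x + 7) + x).
For large x the denominator behaves like 2·x, so the quotient tends to -1/2 = -1/2.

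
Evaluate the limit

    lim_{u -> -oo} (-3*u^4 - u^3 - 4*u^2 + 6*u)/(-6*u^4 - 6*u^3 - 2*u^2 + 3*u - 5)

Numerator and denominator both have degree 4.
Dividing every term by u^4, all lower-order terms vanish and the limit is the ratio of leading coefficients, -3/(-6) = 1/2.

1/2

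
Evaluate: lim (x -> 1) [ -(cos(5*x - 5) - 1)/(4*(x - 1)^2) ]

Direct substitution gives 0/0.
Apply L'Hôpital: lim (-5*sin(5*x - 5))/(8 - 8*x), still 0/0.
After 2 applications of L'Hôpital's rule the quotient is (-25*cos(5*x - 5))/(-8); substituting x = 1 gives 25/8.

25/8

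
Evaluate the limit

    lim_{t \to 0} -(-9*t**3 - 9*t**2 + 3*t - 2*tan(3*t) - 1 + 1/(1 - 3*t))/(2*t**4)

Substitution gives 0/0; apply L'Hôpital's rule 4 times.
After differentiating numerator and denominator 4 times the quotient is (1296*tan(3*t)/cos(3*t)^2 - 3888*tan(3*t)/cos(3*t)^4 - 1944/(3*t - 1)^5)/(-48); at t = 0 this is -81/2.

-81/2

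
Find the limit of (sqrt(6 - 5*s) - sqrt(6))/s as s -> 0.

A 0/0 form; rationalise with √(6 - 5s) + √6. This collapses the numerator to -5s, leaving -5/(√(6 - 5s) + √6) → -5/(2√6) = -5*√(6)/12.

-5*√(6)/12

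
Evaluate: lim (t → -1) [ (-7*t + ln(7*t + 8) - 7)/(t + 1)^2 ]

-49/2

Direct substitution gives 0/0.
Apply L'Hôpital: lim (-7 + 7/(7*t + 8))/(2*t + 2), still 0/0.
After 2 applications of L'Hôpital's rule the quotient is (-49/(7*t + 8)^2)/(2); substituting t = -1 gives -49/2.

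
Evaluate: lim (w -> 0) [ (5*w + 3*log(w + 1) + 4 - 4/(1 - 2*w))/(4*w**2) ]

Substitution gives 0/0 (the numerator vanishes to order 2).
Expand each term to order w^2: the coefficient of w^2 in -4·1/(1 - 2w) is -16 and in 3·ln(1 + w) is -3/2.
Lower-order terms cancel with the polynomial part, so the numerator is (-35/2)·w^2 + o(w^2), and the limit is (-35/2)/(4) = -35/8.

-35/8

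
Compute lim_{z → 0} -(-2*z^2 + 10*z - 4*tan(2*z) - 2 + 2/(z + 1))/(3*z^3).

38/9

Substitution gives 0/0 (the numerator vanishes to order 3).
Expand each term to order z^3: the coefficient of z^3 in 2·1/(1 + z) is -2 and in -4·tan(2z) is -32/3.
Lower-order terms cancel with the polynomial part, so the numerator is (-38/3)·z^3 + o(z^3), and the limit is (-38/3)/(-3) = 38/9.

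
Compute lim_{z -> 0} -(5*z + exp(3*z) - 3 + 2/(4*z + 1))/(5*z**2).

-73/10

Substitution gives 0/0 (the numerator vanishes to order 2).
Expand each term to order z^2: the coefficient of z^2 in 2·1/(1 + 4z) is 32 and in e^(3z) is 9/2.
Lower-order terms cancel with the polynomial part, so the numerator is (73/2)·z^2 + o(z^2), and the limit is (73/2)/(-5) = -73/10.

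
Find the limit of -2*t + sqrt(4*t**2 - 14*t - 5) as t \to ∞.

-7/2

An ∞ − ∞ form. Rationalising with the conjugate, the difference becomes (-14t - 5) / (√(4*t^2 - 14*t - 5) + 2t).
For large t the denominator behaves like 2·2t, so the quotient tends to -14/4 = -7/2.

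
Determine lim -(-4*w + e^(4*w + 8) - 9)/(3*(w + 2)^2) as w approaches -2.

Direct substitution gives 0/0.
Apply L'Hôpital: lim (4*e^(4*w + 8) - 4)/(-6*w - 12), still 0/0.
After 2 applications of L'Hôpital's rule the quotient is (16*e^(4*w + 8))/(-6); substituting w = -2 gives -8/3.

-8/3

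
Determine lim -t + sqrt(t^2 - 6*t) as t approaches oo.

An ∞ − ∞ form. Rationalising with the conjugate, the difference becomes (-6t) / (√(t^2 - 6*t) + t).
For large t the denominator behaves like 2·t, so the quotient tends to -6/2 = -3.

-3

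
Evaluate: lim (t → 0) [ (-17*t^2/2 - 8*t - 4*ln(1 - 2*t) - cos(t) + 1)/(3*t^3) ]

Substitution gives 0/0 (the numerator vanishes to order 3).
Expand each term to order t^3: the coefficient of t^3 in −cos(t) is 0 and in -4·ln(1 - 2t) is 32/3.
Lower-order terms cancel with the polynomial part, so the numerator is (32/3)·t^3 + o(t^3), and the limit is (32/3)/(3) = 32/9.

32/9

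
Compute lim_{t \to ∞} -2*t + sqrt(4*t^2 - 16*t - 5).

An ∞ − ∞ form. Rationalising with the conjugate, the difference becomes (-16t - 5) / (√(4*t^2 - 16*t - 5) + 2t).
For large t the denominator behaves like 2·2t, so the quotient tends to -16/4 = -4.

-4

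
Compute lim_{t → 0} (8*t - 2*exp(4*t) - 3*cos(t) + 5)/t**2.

Substitution gives 0/0; apply L'Hôpital's rule 2 times.
After differentiating numerator and denominator 2 times the quotient is (-32*e^(4*t) + 3*cos(t))/(2); at t = 0 this is -29/2.

-29/2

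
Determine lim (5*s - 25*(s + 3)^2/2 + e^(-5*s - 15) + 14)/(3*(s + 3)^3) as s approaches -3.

Direct substitution gives 0/0.
Apply L'Hôpital: lim (-25*s - 5*e^(-5*s - 15) - 70)/(9*(s + 3)^2), still 0/0.
Apply L'Hôpital: lim (25*e^(-5*s - 15) - 25)/(18*s + 54), still 0/0.
After 3 applications of L'Hôpital's rule the quotient is (-125*e^(-5*s - 15))/(18); substituting s = -3 gives -125/18.

-125/18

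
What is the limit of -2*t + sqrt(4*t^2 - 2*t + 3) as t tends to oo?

An ∞ − ∞ form. Rationalising with the conjugate, the difference becomes (-2t + 3) / (√(4*t^2 - 2*t + 3) + 2t).
For large t the denominator behaves like 2·2t, so the quotient tends to -2/4 = -1/2.

-1/2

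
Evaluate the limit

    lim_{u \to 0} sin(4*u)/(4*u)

Substitution gives 0/0.
Write it as (4/4)·sin(4u)/(4u); since sin(θ)/θ → 1, the limit is 1.

1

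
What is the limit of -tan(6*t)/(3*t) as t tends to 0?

-2

Substitution gives 0/0.
Since tan(u)/u → 1 as u → 0, tan(6t)/(6t) → 1 and the limit is 6/(-3) = -2.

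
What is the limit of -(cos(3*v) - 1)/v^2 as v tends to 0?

Direct substitution gives 0/0.
Apply L'Hôpital: lim (-3*sin(3*v))/(-2*v), still 0/0.
After 2 applications of L'Hôpital's rule the quotient is (-9*cos(3*v))/(-2); substituting v = 0 gives 9/2.

9/2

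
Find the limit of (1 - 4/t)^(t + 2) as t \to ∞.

Write it as [(1 - 4/t)^t]^(1) · (1 - 4/t)^(2). The bracketed term tends to e^(-4) and the second factor to 1, so the limit is e^(-4).

e^(-4)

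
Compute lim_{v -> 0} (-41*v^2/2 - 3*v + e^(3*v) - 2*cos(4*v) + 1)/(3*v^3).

3/2

Substitution gives 0/0 (the numerator vanishes to order 3).
Expand each term to order v^3: the coefficient of v^3 in -2·cos(4v) is 0 and in e^(3v) is 9/2.
Lower-order terms cancel with the polynomial part, so the numerator is (9/2)·v^3 + o(v^3), and the limit is (9/2)/(3) = 3/2.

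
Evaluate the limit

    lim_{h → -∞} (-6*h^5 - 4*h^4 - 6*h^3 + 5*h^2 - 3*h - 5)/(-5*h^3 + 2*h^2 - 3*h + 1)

The numerator has higher degree (5 > 3); the quotient behaves like (-6/(-5))·h^2 for large |h|.
As h → −∞ this diverges to ∞.

∞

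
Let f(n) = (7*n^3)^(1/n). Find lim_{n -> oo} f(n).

Base → ∞ and exponent → 0: an ∞^0 form.
Take logs: (1/n)·ln(7·n^3) = (ln 7 + 3·ln n)/n → 0.
So the limit is e^0 = 1.

1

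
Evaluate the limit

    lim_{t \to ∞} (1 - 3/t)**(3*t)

e^(-9)

Write it as [(1 - 3/t)^t]^(3) · (1 - 3/t)^(0). The bracketed term tends to e^(-3) and the second factor to 1, so the limit is e^(-9).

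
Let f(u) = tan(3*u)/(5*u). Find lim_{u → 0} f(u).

Substitution gives 0/0.
Since tan(θ)/θ → 1 as θ → 0, tan(3u)/(3u) → 1 and the limit is 3/5.

3/5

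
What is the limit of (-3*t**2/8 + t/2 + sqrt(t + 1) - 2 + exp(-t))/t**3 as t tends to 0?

-5/48

Substitution gives 0/0 (the numerator vanishes to order 3).
Expand each term to order t^3: the coefficient of t^3 in √(1 + t) is 1/16 and in e^(-t) is -1/6.
Lower-order terms cancel with the polynomial part, so the numerator is (-5/48)·t^3 + o(t^3), and the limit is (-5/48)/(1) = -5/48.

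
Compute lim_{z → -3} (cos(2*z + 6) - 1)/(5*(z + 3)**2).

-2/5

Direct substitution gives 0/0.
Apply L'Hôpital: lim (-2*sin(2*z + 6))/(10*z + 30), still 0/0.
After 2 applications of L'Hôpital's rule the quotient is (-4*cos(2*z + 6))/(10); substituting z = -3 gives -2/5.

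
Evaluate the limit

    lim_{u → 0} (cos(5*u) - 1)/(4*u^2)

-25/8

Direct substitution gives 0/0.
Apply L'Hôpital: lim (-5*sin(5*u))/(8*u), still 0/0.
After 2 applications of L'Hôpital's rule the quotient is (-25*cos(5*u))/(8); substituting u = 0 gives -25/8.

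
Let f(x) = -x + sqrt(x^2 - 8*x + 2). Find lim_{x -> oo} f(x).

-4

An ∞ − ∞ form. Rationalising with the conjugate, the difference becomes (-8x + 2) / (√(x^2 - 8*x + 2) + x).
For large x the denominator behaves like 2·x, so the quotient tends to -8/2 = -4.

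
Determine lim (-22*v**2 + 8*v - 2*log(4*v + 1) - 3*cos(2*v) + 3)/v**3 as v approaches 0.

-128/3

Substitution gives 0/0; apply L'Hôpital's rule 3 times.
After differentiating numerator and denominator 3 times the quotient is (-24*sin(2*v) - 256/(4*v + 1)^3)/(6); at v = 0 this is -128/3.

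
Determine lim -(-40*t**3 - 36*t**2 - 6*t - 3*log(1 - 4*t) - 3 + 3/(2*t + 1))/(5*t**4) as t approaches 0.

-48

Substitution gives 0/0; apply L'Hôpital's rule 4 times.
After differentiating numerator and denominator 4 times the quotient is (4608/(4*t - 1)^4 + 1152/(2*t + 1)^5)/(-120); at t = 0 this is -48.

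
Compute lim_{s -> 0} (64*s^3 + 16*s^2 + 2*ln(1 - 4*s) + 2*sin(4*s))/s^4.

-128

Substitution gives 0/0 (the numerator vanishes to order 4).
Expand each term to order s^4: the coefficient of s^4 in 2·ln(1 - 4s) is -128 and in 2·sin(4s) is 0.
Lower-order terms cancel with the polynomial part, so the numerator is (-128)·s^4 + o(s^4), and the limit is (-128)/(1) = -128.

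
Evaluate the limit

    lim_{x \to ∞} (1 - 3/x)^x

Write it as [(1 - 3/x)^x]^(1) · (1 - 3/x)^(0). The bracketed term tends to e^(-3) and the second factor to 1, so the limit is e^(-3).

e^(-3)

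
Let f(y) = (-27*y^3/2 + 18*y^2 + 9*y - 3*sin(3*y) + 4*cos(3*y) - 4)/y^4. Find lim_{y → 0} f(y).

Substitution gives 0/0 (the numerator vanishes to order 4).
Expand each term to order y^4: the coefficient of y^4 in -3·sin(3y) is 0 and in 4·cos(3y) is 27/2.
Lower-order terms cancel with the polynomial part, so the numerator is (27/2)·y^4 + o(y^4), and the limit is (27/2)/(1) = 27/2.

27/2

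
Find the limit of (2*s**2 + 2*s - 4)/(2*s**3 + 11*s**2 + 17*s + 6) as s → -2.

2

Since s = -2 makes numerator and denominator zero, (s + 2) divides both.
Cancelling it gives (2*s - 2)/(2*s^2 + 7*s + 3); now plug in s = -2 to get 2.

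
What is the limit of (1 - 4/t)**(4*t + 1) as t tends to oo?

The base → 1 and the exponent → ∞: a 1^∞ form.
Take logarithms: (4t + 1)·ln(1 - 4/t). Since ln(1+u) ~ u for small u, this behaves like (4t)·(-4/t) → -16.
So the limit is e^(-16).

e^(-16)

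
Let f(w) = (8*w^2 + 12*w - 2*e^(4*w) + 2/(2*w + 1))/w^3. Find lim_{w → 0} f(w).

-112/3

Substitution gives 0/0 (the numerator vanishes to order 3).
Expand each term to order w^3: the coefficient of w^3 in 2·1/(1 + 2w) is -16 and in -2·e^(4w) is -64/3.
Lower-order terms cancel with the polynomial part, so the numerator is (-112/3)·w^3 + o(w^3), and the limit is (-112/3)/(1) = -112/3.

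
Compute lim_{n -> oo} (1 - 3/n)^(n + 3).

The base → 1 and the exponent → ∞: a 1^∞ form.
Take logarithms: (n + 3)·ln(1 - 3/n). Since ln(1+u) ~ u for small u, this behaves like (n)·(-3/n) → -3.
So the limit is e^(-3).

e^(-3)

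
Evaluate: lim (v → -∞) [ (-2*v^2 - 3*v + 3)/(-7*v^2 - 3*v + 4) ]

2/7

Numerator and denominator both have degree 2.
Dividing every term by v^2, all lower-order terms vanish and the limit is the ratio of leading coefficients, -2/(-7) = 2/7.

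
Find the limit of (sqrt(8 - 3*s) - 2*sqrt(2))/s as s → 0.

-3*√(2)/8

Substitution gives 0/0. Multiply numerator and denominator by the conjugate √(8 - 3s) + √8.
The numerator becomes (8 - 3s) − 8 = -3s, so the expression simplifies to -3/(√(8 - 3s) + √8).
Letting s → 0 gives -3/(2√8) = -3*√(2)/8.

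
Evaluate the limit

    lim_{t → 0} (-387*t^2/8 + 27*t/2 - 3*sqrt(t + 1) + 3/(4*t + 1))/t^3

Substitution gives 0/0 (the numerator vanishes to order 3).
Expand each term to order t^3: the coefficient of t^3 in -3·√(1 + t) is -3/16 and in 3·1/(1 + 4t) is -192.
Lower-order terms cancel with the polynomial part, so the numerator is (-3075/16)·t^3 + o(t^3), and the limit is (-3075/16)/(1) = -3075/16.

-3075/16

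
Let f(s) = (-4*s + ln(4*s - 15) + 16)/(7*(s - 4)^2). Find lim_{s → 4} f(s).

-8/7

Direct substitution gives 0/0.
Apply L'Hôpital: lim (-4 + 4/(4*s - 15))/(14*s - 56), still 0/0.
After 2 applications of L'Hôpital's rule the quotient is (-16/(4*s - 15)^2)/(14); substituting s = 4 gives -8/7.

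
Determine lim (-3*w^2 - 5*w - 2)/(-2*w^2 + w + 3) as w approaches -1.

Direct substitution gives 0/0, so factor. Both numerator and denominator have (w + 1) as a factor.
After cancelling, the expression reduces to (-3*w - 2)/(3 - 2*w).
Substituting w = -1 gives 1/5.

1/5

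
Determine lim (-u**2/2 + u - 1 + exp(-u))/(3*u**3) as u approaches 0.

Direct substitution gives 0/0.
Apply L'Hôpital: lim (-u + 1 - e^(-u))/(9*u^2), still 0/0.
Apply L'Hôpital: lim (-1 + e^(-u))/(18*u), still 0/0.
After 3 applications of L'Hôpital's rule the quotient is (-e^(-u))/(18); substituting u = 0 gives -1/18.

-1/18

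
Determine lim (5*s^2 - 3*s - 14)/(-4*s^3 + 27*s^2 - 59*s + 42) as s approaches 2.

Direct substitution gives 0/0, so factor. Both numerator and denominator have (s - 2) as a factor.
After cancelling, the expression reduces to (5*s + 7)/(-4*s^2 + 19*s - 21).
Substituting s = 2 gives 17.

17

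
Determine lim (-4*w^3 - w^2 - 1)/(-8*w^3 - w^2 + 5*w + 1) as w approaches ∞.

1/2

Numerator and denominator both have degree 3.
Dividing every term by w^3, all lower-order terms vanish and the limit is the ratio of leading coefficients, -4/(-8) = 1/2.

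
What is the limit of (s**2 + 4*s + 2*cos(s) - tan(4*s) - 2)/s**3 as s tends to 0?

Substitution gives 0/0 (the numerator vanishes to order 3).
Expand each term to order s^3: the coefficient of s^3 in 2·cos(s) is 0 and in −tan(4s) is -64/3.
Lower-order terms cancel with the polynomial part, so the numerator is (-64/3)·s^3 + o(s^3), and the limit is (-64/3)/(1) = -64/3.

-64/3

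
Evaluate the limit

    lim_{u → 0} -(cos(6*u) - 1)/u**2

18

Direct substitution gives 0/0.
Apply L'Hôpital: lim (-6*sin(6*u))/(-2*u), still 0/0.
After 2 applications of L'Hôpital's rule the quotient is (-36*cos(6*u))/(-2); substituting u = 0 gives 18.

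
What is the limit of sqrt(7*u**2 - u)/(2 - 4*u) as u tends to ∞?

-√(7)/4

For large |u|, √(7*u^2 - u) ≈ √7·|u| and the denominator ≈ -4u.
Since u → +∞, |u| = u, giving √7/(-4) = -√(7)/4.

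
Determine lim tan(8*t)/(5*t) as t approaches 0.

Substitution gives 0/0.
Since tan(u)/u → 1 as u → 0, tan(8t)/(8t) → 1 and the limit is 8/5.

8/5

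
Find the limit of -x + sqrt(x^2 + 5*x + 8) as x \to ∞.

An ∞ − ∞ form. Rationalising with the conjugate, the difference becomes (5x + 8) / (√(x^2 + 5*x + 8) + x).
For large x the denominator behaves like 2·x, so the quotient tends to 5/2 = 5/2.

5/2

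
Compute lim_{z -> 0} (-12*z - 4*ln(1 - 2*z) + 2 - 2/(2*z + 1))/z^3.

Substitution gives 0/0; apply L'Hôpital's rule 3 times.
After differentiating numerator and denominator 3 times the quotient is (96/(2*z + 1)^4 - 64/(2*z - 1)^3)/(6); at z = 0 this is 80/3.

80/3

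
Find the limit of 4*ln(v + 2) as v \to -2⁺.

-∞

As v → -2⁺, v + 2 → 0⁺ and ln(v + 2) → −∞.
Multiplying by 4 gives -∞.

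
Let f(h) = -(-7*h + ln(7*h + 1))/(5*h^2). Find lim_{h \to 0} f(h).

49/10

Direct substitution gives 0/0.
Apply L'Hôpital: lim (-7 + 7/(7*h + 1))/(-10*h), still 0/0.
After 2 applications of L'Hôpital's rule the quotient is (-49/(7*h + 1)^2)/(-10); substituting h = 0 gives 49/10.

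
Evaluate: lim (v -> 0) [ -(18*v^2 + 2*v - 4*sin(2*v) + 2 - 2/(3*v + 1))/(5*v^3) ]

Substitution gives 0/0 (the numerator vanishes to order 3).
Expand each term to order v^3: the coefficient of v^3 in -4·sin(2v) is 16/3 and in -2·1/(1 + 3v) is 54.
Lower-order terms cancel with the polynomial part, so the numerator is (178/3)·v^3 + o(v^3), and the limit is (178/3)/(-5) = -178/15.

-178/15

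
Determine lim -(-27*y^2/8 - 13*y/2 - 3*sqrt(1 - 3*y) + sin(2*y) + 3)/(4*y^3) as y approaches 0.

-179/192

Substitution gives 0/0 (the numerator vanishes to order 3).
Expand each term to order y^3: the coefficient of y^3 in -3·√(1 - 3y) is 81/16 and in sin(2y) is -4/3.
Lower-order terms cancel with the polynomial part, so the numerator is (179/48)·y^3 + o(y^3), and the limit is (179/48)/(-4) = -179/192.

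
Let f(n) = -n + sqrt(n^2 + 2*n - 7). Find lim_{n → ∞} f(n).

1

This has the form ∞ − ∞. Multiply and divide by the conjugate √(n^2 + 2*n - 7) + n.
That gives (2n - 7) / (√(n^2 + 2*n - 7) + n).
Divide numerator and denominator by n: the limit is 2/(2·1) = 1.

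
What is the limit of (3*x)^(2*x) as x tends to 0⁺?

1

Base → 0⁺ and exponent → 0⁺: a 0^0 form.
Take logs: 2x·ln(3x). This is 0·(−∞); rewriting as ln(3x)/(1/(2x)) and applying L'Hôpital gives 0.
Hence the limit is e^0 = 1.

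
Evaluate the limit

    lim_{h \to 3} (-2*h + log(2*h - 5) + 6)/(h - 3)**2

Direct substitution gives 0/0.
Apply L'Hôpital: lim (-2 + 2/(2*h - 5))/(2*h - 6), still 0/0.
After 2 applications of L'Hôpital's rule the quotient is (-4/(2*h - 5)^2)/(2); substituting h = 3 gives -2.

-2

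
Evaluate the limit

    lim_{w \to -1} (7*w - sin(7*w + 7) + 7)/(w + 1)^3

343/6

Direct substitution gives 0/0.
Apply L'Hôpital: lim (7 - 7*cos(7*w + 7))/(3*(w + 1)^2), still 0/0.
Apply L'Hôpital: lim (49*sin(7*w + 7))/(6*w + 6), still 0/0.
After 3 applications of L'Hôpital's rule the quotient is (343*cos(7*w + 7))/(6); substituting w = -1 gives 343/6.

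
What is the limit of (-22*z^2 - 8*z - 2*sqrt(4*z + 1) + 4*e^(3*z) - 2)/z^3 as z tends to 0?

10

Substitution gives 0/0; apply L'Hôpital's rule 3 times.
After differentiating numerator and denominator 3 times the quotient is (108*e^(3*z) - 48/(4*z + 1)^(5/2))/(6); at z = 0 this is 10.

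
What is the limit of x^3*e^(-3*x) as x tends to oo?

Write as x^3/e^{3x}, an ∞/∞ form.
Exponential growth dominates any polynomial, so repeated L'Hôpital (or the standard result) gives 0.

0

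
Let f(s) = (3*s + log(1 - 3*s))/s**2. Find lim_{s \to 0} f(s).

-9/2

Direct substitution gives 0/0.
Apply L'Hôpital: lim (3 - 3/(1 - 3*s))/(2*s), still 0/0.
After 2 applications of L'Hôpital's rule the quotient is (-9/(1 - 3*s)^2)/(2); substituting s = 0 gives -9/2.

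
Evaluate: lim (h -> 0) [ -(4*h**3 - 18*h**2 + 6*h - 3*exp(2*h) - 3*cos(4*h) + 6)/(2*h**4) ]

Substitution gives 0/0; apply L'Hôpital's rule 4 times.
After differentiating numerator and denominator 4 times the quotient is (-48*e^(2*h) - 768*cos(4*h))/(-48); at h = 0 this is 17.

17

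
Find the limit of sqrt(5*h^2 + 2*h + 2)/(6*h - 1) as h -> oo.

For large |h|, √(5*h^2 + 2*h + 2) ≈ √5·|h| and the denominator ≈ 6h.
Since h → +∞, |h| = h, giving √5/(6) = √(5)/6.

√(5)/6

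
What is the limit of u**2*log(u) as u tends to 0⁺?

This is a 0·(−∞) form. Rewrite as 1·ln(u) / u^(−2) and apply L'Hôpital:
the derivative quotient is 1·(1/u) / (−2·u^(−3)) = (-1/2)·u^2 → 0.

0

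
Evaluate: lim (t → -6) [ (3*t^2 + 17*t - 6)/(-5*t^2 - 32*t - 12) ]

At t = -6 both the top and bottom vanish — a removable singularity. Factoring out (t + 6) from each leaves (3*t - 1)/(-5*t - 2), which at t = -6 equals -19/28.

-19/28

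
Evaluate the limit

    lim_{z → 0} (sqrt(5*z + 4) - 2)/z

Substitution gives 0/0. Multiply numerator and denominator by the conjugate √(4 + 5z) + √4.
The numerator becomes (4 + 5z) − 4 = 5z, so the expression simplifies to 5/(√(4 + 5z) + √4).
Letting z → 0 gives 5/(2√4) = 5/4.

5/4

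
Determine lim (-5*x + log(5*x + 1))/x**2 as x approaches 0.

-25/2

Direct substitution gives 0/0.
Apply L'Hôpital: lim (-5 + 5/(5*x + 1))/(2*x), still 0/0.
After 2 applications of L'Hôpital's rule the quotient is (-25/(5*x + 1)^2)/(2); substituting x = 0 gives -25/2.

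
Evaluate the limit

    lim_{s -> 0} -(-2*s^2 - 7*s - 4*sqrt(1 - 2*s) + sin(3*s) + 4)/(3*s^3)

Substitution gives 0/0; apply L'Hôpital's rule 3 times.
After differentiating numerator and denominator 3 times the quotient is (-27*cos(3*s) + 12/(1 - 2*s)^(5/2))/(-18); at s = 0 this is 5/6.

5/6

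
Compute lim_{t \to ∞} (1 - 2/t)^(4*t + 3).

Write it as [(1 - 2/t)^t]^(4) · (1 - 2/t)^(3). The bracketed term tends to e^(-2) and the second factor to 1, so the limit is e^(-8).

e^(-8)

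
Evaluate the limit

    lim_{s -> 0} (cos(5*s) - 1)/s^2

Direct substitution gives 0/0.
Apply L'Hôpital: lim (-5*sin(5*s))/(2*s), still 0/0.
After 2 applications of L'Hôpital's rule the quotient is (-25*cos(5*s))/(2); substituting s = 0 gives -25/2.

-25/2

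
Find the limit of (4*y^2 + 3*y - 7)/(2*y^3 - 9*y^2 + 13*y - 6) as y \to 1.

Since y = 1 makes numerator and denominator zero, (y - 1) divides both.
Cancelling it gives (4*y + 7)/(2*y^2 - 7*y + 6); now plug in y = 1 to get 11.

11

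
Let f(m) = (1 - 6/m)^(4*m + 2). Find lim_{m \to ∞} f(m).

Write it as [(1 - 6/m)^m]^(4) · (1 - 6/m)^(2). The bracketed term tends to e^(-6) and the second factor to 1, so the limit is e^(-24).

e^(-24)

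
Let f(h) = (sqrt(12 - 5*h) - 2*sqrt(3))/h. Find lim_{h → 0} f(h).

-5*√(3)/12

A 0/0 form; rationalise with √(12 - 5h) + √12. This collapses the numerator to -5h, leaving -5/(√(12 - 5h) + √12) → -5/(2√12) = -5*√(3)/12.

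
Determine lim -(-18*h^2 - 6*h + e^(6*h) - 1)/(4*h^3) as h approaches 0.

-9

Direct substitution gives 0/0.
Apply L'Hôpital: lim (-36*h + 6*e^(6*h) - 6)/(-12*h^2), still 0/0.
Apply L'Hôpital: lim (36*e^(6*h) - 36)/(-24*h), still 0/0.
After 3 applications of L'Hôpital's rule the quotient is (216*e^(6*h))/(-24); substituting h = 0 gives -9.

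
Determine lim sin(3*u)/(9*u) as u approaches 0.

1/3

Substitution gives 0/0.
Write it as (3/9)·sin(3u)/(3u); since sin(θ)/θ → 1, the limit is 1/3.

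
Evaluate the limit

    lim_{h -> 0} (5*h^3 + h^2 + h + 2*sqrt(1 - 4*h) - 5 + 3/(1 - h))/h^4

Substitution gives 0/0; apply L'Hôpital's rule 4 times.
After differentiating numerator and denominator 4 times the quotient is (-72/(h - 1)^5 - 480/(1 - 4*h)^(7/2))/(24); at h = 0 this is -17.

-17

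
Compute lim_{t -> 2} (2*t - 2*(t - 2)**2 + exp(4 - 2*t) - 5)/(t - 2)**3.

Direct substitution gives 0/0.
Apply L'Hôpital: lim (-4*t - 2*e^(4 - 2*t) + 10)/(3*(t - 2)^2), still 0/0.
Apply L'Hôpital: lim (4*e^(4 - 2*t) - 4)/(6*t - 12), still 0/0.
After 3 applications of L'Hôpital's rule the quotient is (-8*e^(4 - 2*t))/(6); substituting t = 2 gives -4/3.

-4/3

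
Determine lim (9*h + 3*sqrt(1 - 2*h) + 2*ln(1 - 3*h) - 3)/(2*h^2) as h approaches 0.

-21/4

Substitution gives 0/0 (the numerator vanishes to order 2).
Expand each term to order h^2: the coefficient of h^2 in 3·√(1 - 2h) is -3/2 and in 2·ln(1 - 3h) is -9.
Lower-order terms cancel with the polynomial part, so the numerator is (-21/2)·h^2 + o(h^2), and the limit is (-21/2)/(2) = -21/4.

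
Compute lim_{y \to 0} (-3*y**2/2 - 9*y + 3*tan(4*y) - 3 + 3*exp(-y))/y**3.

127/2

Substitution gives 0/0; apply L'Hôpital's rule 3 times.
After differentiating numerator and denominator 3 times the quotient is (3*(128*(3*tan(4*y)^2 + 1)*e^(y)/cos(4*y)^2 - 1)*e^(-y))/(6); at y = 0 this is 127/2.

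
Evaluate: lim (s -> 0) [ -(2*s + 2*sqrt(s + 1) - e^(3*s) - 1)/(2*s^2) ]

Substitution gives 0/0 (the numerator vanishes to order 2).
Expand each term to order s^2: the coefficient of s^2 in 2·√(1 + s) is -1/4 and in −e^(3s) is -9/2.
Lower-order terms cancel with the polynomial part, so the numerator is (-19/4)·s^2 + o(s^2), and the limit is (-19/4)/(-2) = 19/8.

19/8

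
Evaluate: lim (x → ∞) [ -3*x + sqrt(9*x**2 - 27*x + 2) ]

-9/2

An ∞ − ∞ form. Rationalising with the conjugate, the difference becomes (-27x + 2) / (√(9*x^2 - 27*x + 2) + 3x).
For large x the denominator behaves like 2·3x, so the quotient tends to -27/6 = -9/2.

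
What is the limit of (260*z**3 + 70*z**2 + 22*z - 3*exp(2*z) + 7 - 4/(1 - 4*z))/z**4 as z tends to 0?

-1026

Substitution gives 0/0 (the numerator vanishes to order 4).
Expand each term to order z^4: the coefficient of z^4 in -4·1/(1 - 4z) is -1024 and in -3·e^(2z) is -2.
Lower-order terms cancel with the polynomial part, so the numerator is (-1026)·z^4 + o(z^4), and the limit is (-1026)/(1) = -1026.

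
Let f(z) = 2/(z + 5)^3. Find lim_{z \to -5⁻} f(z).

As z → -5⁻, (z + 5) → 0⁻, so (z + 5)^3 → 0⁻ and 2/(z + 5)^3 → -∞.

-∞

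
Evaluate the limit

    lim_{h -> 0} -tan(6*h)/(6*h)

Substitution gives 0/0.
Since tan(u)/u → 1 as u → 0, tan(6h)/(6h) → 1 and the limit is 6/(-6) = -1.

-1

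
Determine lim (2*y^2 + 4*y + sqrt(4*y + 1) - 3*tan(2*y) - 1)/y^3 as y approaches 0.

Substitution gives 0/0 (the numerator vanishes to order 3).
Expand each term to order y^3: the coefficient of y^3 in √(1 + 4y) is 4 and in -3·tan(2y) is -8.
Lower-order terms cancel with the polynomial part, so the numerator is (-4)·y^3 + o(y^3), and the limit is (-4)/(1) = -4.

-4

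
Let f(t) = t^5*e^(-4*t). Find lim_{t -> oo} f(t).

Write as t^5/e^{4t}, an ∞/∞ form.
Exponential growth dominates any polynomial, so repeated L'Hôpital (or the standard result) gives 0.

0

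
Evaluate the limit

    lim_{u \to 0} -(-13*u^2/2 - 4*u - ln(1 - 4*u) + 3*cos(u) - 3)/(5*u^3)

-64/15

Substitution gives 0/0 (the numerator vanishes to order 3).
Expand each term to order u^3: the coefficient of u^3 in −ln(1 - 4u) is 64/3 and in 3·cos(u) is 0.
Lower-order terms cancel with the polynomial part, so the numerator is (64/3)·u^3 + o(u^3), and the limit is (64/3)/(-5) = -64/15.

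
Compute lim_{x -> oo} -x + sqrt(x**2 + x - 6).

An ∞ − ∞ form. Rationalising with the conjugate, the difference becomes (x - 6) / (√(x^2 + x - 6) + x).
For large x the denominator behaves like 2·x, so the quotient tends to 1/2 = 1/2.

1/2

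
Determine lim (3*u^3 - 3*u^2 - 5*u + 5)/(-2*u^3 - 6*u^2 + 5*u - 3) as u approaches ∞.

Numerator and denominator both have degree 3.
Dividing every term by u^3, all lower-order terms vanish and the limit is the ratio of leading coefficients, 3/(-2) = -3/2.

-3/2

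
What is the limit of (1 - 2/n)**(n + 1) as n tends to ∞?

e^(-2)

Write it as [(1 - 2/n)^n]^(1) · (1 - 2/n)^(1). The bracketed term tends to e^(-2) and the second factor to 1, so the limit is e^(-2).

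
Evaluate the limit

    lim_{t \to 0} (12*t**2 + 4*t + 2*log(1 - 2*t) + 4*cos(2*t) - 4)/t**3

-16/3

Substitution gives 0/0 (the numerator vanishes to order 3).
Expand each term to order t^3: the coefficient of t^3 in 2·ln(1 - 2t) is -16/3 and in 4·cos(2t) is 0.
Lower-order terms cancel with the polynomial part, so the numerator is (-16/3)·t^3 + o(t^3), and the limit is (-16/3)/(1) = -16/3.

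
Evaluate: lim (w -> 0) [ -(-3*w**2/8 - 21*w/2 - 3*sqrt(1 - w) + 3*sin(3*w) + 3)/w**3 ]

213/16

Substitution gives 0/0; apply L'Hôpital's rule 3 times.
After differentiating numerator and denominator 3 times the quotient is (-81*cos(3*w) + 9/(8*(1 - w)^(5/2)))/(-6); at w = 0 this is 213/16.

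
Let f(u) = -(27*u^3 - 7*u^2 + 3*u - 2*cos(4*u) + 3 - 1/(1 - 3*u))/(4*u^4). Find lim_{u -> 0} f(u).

Substitution gives 0/0 (the numerator vanishes to order 4).
Expand each term to order u^4: the coefficient of u^4 in -2·cos(4u) is -64/3 and in −1/(1 - 3u) is -81.
Lower-order terms cancel with the polynomial part, so the numerator is (-307/3)·u^4 + o(u^4), and the limit is (-307/3)/(-4) = 307/12.

307/12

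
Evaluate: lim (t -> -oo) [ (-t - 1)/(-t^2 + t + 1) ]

The denominator has degree 2 and the numerator degree 1. Dividing numerator and denominator by t^2 sends every term to 0 except the leading denominator term, so the limit is 0.

0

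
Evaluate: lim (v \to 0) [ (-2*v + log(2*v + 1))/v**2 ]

-2

Direct substitution gives 0/0.
Apply L'Hôpital: lim (-2 + 2/(2*v + 1))/(2*v), still 0/0.
After 2 applications of L'Hôpital's rule the quotient is (-4/(2*v + 1)^2)/(2); substituting v = 0 gives -2.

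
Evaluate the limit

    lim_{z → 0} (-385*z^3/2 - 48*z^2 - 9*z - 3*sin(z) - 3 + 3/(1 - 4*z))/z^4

768

Substitution gives 0/0 (the numerator vanishes to order 4).
Expand each term to order z^4: the coefficient of z^4 in -3·sin(z) is 0 and in 3·1/(1 - 4z) is 768.
Lower-order terms cancel with the polynomial part, so the numerator is (768)·z^4 + o(z^4), and the limit is (768)/(1) = 768.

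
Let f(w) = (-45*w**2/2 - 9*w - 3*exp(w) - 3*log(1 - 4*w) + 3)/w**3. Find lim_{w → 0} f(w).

Substitution gives 0/0; apply L'Hôpital's rule 3 times.
After differentiating numerator and denominator 3 times the quotient is (-3*e^(w) - 384/(4*w - 1)^3)/(6); at w = 0 this is 127/2.

127/2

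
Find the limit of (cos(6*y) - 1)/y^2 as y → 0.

-18

Direct substitution gives 0/0.
Apply L'Hôpital: lim (-6*sin(6*y))/(2*y), still 0/0.
After 2 applications of L'Hôpital's rule the quotient is (-36*cos(6*y))/(2); substituting y = 0 gives -18.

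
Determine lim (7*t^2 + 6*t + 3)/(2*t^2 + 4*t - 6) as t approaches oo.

Numerator and denominator both have degree 2.
Dividing every term by t^2, all lower-order terms vanish and the limit is the ratio of leading coefficients, 7/(2) = 7/2.

7/2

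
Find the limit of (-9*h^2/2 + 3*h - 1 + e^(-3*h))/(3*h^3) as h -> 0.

-3/2

Direct substitution gives 0/0.
Apply L'Hôpital: lim (-9*h + 3 - 3*e^(-3*h))/(9*h^2), still 0/0.
Apply L'Hôpital: lim (-9 + 9*e^(-3*h))/(18*h), still 0/0.
After 3 applications of L'Hôpital's rule the quotient is (-27*e^(-3*h))/(18); substituting h = 0 gives -3/2.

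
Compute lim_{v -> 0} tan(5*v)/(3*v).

5/3

Substitution gives 0/0.
Since tan(u)/u → 1 as u → 0, tan(5v)/(5v) → 1 and the limit is 5/3.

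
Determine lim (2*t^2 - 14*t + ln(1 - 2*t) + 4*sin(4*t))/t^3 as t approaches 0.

-136/3

Substitution gives 0/0 (the numerator vanishes to order 3).
Expand each term to order t^3: the coefficient of t^3 in ln(1 - 2t) is -8/3 and in 4·sin(4t) is -128/3.
Lower-order terms cancel with the polynomial part, so the numerator is (-136/3)·t^3 + o(t^3), and the limit is (-136/3)/(1) = -136/3.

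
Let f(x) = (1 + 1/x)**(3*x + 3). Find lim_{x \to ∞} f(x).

Write it as [(1 + 1/x)^x]^(3) · (1 + 1/x)^(3). The bracketed term tends to e^(1) and the second factor to 1, so the limit is e^(3).

e^(3)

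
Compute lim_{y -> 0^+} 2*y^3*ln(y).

0

This is a 0·(−∞) form. Rewrite as 2·ln(y) / y^(−3) and apply L'Hôpital:
the derivative quotient is 2·(1/y) / (−3·y^(−4)) = (-2/3)·y^3 → 0.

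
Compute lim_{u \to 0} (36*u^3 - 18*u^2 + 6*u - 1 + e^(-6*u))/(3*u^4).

Direct substitution gives 0/0.
Apply L'Hôpital: lim (108*u^2 - 36*u + 6 - 6*e^(-6*u))/(12*u^3), still 0/0.
Apply L'Hôpital: lim (216*u - 36 + 36*e^(-6*u))/(36*u^2), still 0/0.
Apply L'Hôpital: lim (216 - 216*e^(-6*u))/(72*u), still 0/0.
After 4 applications of L'Hôpital's rule the quotient is (1296*e^(-6*u))/(72); substituting u = 0 gives 18.

18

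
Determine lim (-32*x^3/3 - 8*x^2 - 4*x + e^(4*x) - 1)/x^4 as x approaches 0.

32/3

Direct substitution gives 0/0.
Apply L'Hôpital: lim (-32*x^2 - 16*x + 4*e^(4*x) - 4)/(4*x^3), still 0/0.
Apply L'Hôpital: lim (-64*x + 16*e^(4*x) - 16)/(12*x^2), still 0/0.
Apply L'Hôpital: lim (64*e^(4*x) - 64)/(24*x), still 0/0.
After 4 applications of L'Hôpital's rule the quotient is (256*e^(4*x))/(24); substituting x = 0 gives 32/3.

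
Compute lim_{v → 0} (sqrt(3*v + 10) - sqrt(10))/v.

A 0/0 form; rationalise with √(10 + 3v) + √10. This collapses the numerator to 3v, leaving 3/(√(10 + 3v) + √10) → 3/(2√10) = 3*√(10)/20.

3*√(10)/20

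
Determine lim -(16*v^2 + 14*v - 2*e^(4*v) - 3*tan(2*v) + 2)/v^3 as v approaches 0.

Substitution gives 0/0; apply L'Hôpital's rule 3 times.
After differentiating numerator and denominator 3 times the quotient is (-128*e^(4*v) - 144*tan(2*v)^4 - 192*tan(2*v)^2 - 48)/(-6); at v = 0 this is 88/3.

88/3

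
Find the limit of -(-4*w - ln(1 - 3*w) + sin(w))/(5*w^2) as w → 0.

Substitution gives 0/0; apply L'Hôpital's rule 2 times.
After differentiating numerator and denominator 2 times the quotient is (-sin(w) + 9/(3*w - 1)^2)/(-10); at w = 0 this is -9/10.

-9/10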